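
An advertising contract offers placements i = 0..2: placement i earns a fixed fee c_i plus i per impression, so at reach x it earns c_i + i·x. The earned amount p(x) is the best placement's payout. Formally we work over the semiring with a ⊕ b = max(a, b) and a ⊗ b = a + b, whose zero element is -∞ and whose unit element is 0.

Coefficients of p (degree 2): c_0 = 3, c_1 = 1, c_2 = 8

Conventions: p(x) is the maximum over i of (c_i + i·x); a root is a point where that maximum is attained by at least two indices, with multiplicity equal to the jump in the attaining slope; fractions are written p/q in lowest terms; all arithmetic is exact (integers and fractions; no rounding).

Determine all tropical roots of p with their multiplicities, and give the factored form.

hull edge (i=0, c=3) to (i=2, c=8): slope 5/2, span 2
Factored form: p(x) = 8 ⊗ (x ⊕ (-5/2)) ⊗ (x ⊕ (-5/2))
Answer: roots = -5/2 (mult 2)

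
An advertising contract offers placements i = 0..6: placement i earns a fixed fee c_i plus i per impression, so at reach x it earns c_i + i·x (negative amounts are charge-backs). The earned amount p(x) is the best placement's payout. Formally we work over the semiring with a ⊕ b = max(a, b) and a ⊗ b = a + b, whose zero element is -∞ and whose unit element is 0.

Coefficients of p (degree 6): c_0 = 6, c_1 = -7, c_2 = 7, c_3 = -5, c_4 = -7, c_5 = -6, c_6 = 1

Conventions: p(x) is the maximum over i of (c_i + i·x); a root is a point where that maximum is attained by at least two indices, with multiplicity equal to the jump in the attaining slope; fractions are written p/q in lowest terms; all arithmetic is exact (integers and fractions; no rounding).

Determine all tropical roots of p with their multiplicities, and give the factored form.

hull edge (i=0, c=6) to (i=2, c=7): slope 1/2, span 2
hull edge (i=2, c=7) to (i=6, c=1): slope -3/2, span 4
Factored form: p(x) = 1 ⊗ (x ⊕ (-1/2)) ⊗ (x ⊕ (-1/2)) ⊗ (x ⊕ 3/2) ⊗ (x ⊕ 3/2) ⊗ (x ⊕ 3/2) ⊗ (x ⊕ 3/2)
Answer: roots = -1/2 (mult 2), 3/2 (mult 4)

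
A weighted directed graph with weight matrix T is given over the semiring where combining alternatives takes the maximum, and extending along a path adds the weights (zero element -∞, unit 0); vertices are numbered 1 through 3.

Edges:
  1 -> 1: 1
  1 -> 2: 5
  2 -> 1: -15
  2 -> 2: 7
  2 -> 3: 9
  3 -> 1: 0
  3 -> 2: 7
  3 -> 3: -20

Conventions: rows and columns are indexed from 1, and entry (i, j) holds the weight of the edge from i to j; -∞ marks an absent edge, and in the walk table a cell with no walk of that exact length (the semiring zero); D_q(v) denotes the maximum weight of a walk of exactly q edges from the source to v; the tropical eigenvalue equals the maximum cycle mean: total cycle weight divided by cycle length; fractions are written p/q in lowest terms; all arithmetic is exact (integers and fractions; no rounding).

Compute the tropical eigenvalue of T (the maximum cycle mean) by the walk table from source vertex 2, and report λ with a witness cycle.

q=0: [-∞, 0, -∞]
q=1: [-15, 7, 9]
q=2: [9, 16, 16]
q=3: [16, 23, 25]
Optimal cycle mean attained by: cycle 2->3->2, total 9 + 7, length 2.
Answer: λ = 8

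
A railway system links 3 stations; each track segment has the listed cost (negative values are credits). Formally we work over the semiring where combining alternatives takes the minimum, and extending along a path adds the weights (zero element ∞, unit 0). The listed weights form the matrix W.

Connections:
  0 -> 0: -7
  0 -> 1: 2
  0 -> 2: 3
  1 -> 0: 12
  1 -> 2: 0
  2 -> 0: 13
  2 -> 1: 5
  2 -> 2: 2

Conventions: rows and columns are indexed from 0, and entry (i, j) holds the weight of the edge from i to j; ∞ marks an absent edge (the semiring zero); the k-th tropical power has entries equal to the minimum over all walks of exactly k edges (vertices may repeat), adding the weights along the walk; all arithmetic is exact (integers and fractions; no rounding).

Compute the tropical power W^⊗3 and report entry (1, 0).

W^⊗2:
  [-14, -5, -4]
  [5, 5, 2]
  [6, 7, 4]
W^⊗3:
  [-21, -12, -11]
  [-2, 7, 4]
  [-1, 8, 6]
Key observation: the optimum is the walk 1->0->0->0, with weight 12 + (-7) + (-7) = -2.
Optimal value attained by: walk 1->0->0->0.
Answer: (W^⊗3)[1][0] = -2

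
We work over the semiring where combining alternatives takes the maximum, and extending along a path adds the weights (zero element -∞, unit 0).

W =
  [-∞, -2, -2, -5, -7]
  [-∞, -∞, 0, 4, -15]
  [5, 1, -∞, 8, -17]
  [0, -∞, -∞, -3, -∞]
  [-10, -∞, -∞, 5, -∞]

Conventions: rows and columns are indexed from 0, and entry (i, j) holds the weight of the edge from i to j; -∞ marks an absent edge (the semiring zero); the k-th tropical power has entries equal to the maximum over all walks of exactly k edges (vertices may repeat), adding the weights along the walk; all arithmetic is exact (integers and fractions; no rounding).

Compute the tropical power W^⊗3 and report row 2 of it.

W^⊗2:
  [3, -1, -2, 6, -17]
  [5, 1, -∞, 8, -17]
  [8, 3, 3, 5, -2]
  [-3, -2, -2, -5, -7]
  [5, -12, -12, 2, -17]
W^⊗3:
  [6, 1, 1, 6, -4]
  [8, 3, 3, 5, -2]
  [8, 6, 6, 11, 1]
  [3, -1, -2, 6, -10]
  [2, 3, 3, 0, -2]
Answer: row 2 of W^⊗3 = [8, 6, 6, 11, 1]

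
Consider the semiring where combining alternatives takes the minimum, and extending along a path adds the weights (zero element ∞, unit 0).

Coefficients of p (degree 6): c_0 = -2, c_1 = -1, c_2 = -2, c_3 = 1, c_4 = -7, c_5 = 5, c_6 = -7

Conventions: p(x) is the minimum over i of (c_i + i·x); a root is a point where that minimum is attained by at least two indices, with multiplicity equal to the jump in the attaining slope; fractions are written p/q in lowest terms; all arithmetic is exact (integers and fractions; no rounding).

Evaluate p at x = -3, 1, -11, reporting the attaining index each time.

p(-3) = min(-2+0·(-3)=-2, -1+1·(-3)=-4, -2+2·(-3)=-8, 1+3·(-3)=-8, -7+4·(-3)=-19, 5+5·(-3)=-10, -7+6·(-3)=-25) = -25 (attained by i=6)
p(1) = min(-2+0·1=-2, -1+1·1=0, -2+2·1=0, 1+3·1=4, -7+4·1=-3, 5+5·1=10, -7+6·1=-1) = -3 (attained by i=4)
p(-11) = min(-2+0·(-11)=-2, -1+1·(-11)=-12, -2+2·(-11)=-24, 1+3·(-11)=-32, -7+4·(-11)=-51, 5+5·(-11)=-50, -7+6·(-11)=-73) = -73 (attained by i=6)
Answer: p(-3) = -25; p(1) = -3; p(-11) = -73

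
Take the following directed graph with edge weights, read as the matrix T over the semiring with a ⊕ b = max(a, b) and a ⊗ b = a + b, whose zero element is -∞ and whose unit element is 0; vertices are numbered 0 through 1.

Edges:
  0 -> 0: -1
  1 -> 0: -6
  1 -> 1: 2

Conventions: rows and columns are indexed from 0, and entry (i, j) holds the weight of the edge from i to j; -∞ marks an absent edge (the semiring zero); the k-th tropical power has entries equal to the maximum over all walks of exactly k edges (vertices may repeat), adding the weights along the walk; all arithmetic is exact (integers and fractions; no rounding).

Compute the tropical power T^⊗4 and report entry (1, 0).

T^⊗2:
  [-2, -∞]
  [-4, 4]
T^⊗3:
  [-3, -∞]
  [-2, 6]
T^⊗4:
  [-4, -∞]
  [0, 8]
Key observation: the optimum is the walk 1->1->1->1->0, with weight 2 + 2 + 2 + (-6) = 0.
Optimal value attained by: walk 1->1->1->1->0.
Answer: (T^⊗4)[1][0] = 0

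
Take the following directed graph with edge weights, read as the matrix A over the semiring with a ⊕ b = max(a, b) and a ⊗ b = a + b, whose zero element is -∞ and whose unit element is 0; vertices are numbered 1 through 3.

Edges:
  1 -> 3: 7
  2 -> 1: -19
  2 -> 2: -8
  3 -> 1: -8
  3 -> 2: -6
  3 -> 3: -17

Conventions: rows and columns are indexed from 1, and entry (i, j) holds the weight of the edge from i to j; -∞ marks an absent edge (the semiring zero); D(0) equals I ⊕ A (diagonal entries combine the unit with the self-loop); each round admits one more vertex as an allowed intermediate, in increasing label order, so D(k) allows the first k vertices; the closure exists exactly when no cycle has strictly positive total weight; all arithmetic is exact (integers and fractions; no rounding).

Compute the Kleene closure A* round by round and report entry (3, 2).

D(0):
  [0, -∞, 7]
  [-19, 0, -∞]
  [-8, -6, 0]
D(1):
  [0, -∞, 7]
  [-19, 0, -12]
  [-8, -6, 0]
D(2):
  [0, -∞, 7]
  [-19, 0, -12]
  [-8, -6, 0]
D(3):
  [0, 1, 7]
  [-19, 0, -12]
  [-8, -6, 0]
Answer: A*[3][2] = -6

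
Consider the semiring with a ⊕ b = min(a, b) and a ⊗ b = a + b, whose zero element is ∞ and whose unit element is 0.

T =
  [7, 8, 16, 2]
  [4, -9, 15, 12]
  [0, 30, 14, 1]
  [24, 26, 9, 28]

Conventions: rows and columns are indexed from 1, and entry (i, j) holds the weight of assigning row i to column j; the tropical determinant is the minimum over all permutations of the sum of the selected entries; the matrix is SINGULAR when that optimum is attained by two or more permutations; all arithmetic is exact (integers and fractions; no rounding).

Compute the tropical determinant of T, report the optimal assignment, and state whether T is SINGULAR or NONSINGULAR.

σ = (1, 2, 3, 4): 7 + (-9) + 14 + 28 = 40
σ = (1, 2, 4, 3): 7 + (-9) + 1 + 9 = 8
σ = (1, 3, 2, 4): 7 + 15 + 30 + 28 = 80
σ = (1, 3, 4, 2): 7 + 15 + 1 + 26 = 49
σ = (1, 4, 2, 3): 7 + 12 + 30 + 9 = 58
σ = (1, 4, 3, 2): 7 + 12 + 14 + 26 = 59
σ = (2, 1, 3, 4): 8 + 4 + 14 + 28 = 54
σ = (2, 1, 4, 3): 8 + 4 + 1 + 9 = 22
σ = (2, 3, 1, 4): 8 + 15 + 0 + 28 = 51
σ = (2, 3, 4, 1): 8 + 15 + 1 + 24 = 48
σ = (2, 4, 1, 3): 8 + 12 + 0 + 9 = 29
σ = (2, 4, 3, 1): 8 + 12 + 14 + 24 = 58
σ = (3, 1, 2, 4): 16 + 4 + 30 + 28 = 78
σ = (3, 1, 4, 2): 16 + 4 + 1 + 26 = 47
σ = (3, 2, 1, 4): 16 + (-9) + 0 + 28 = 35
σ = (3, 2, 4, 1): 16 + (-9) + 1 + 24 = 32
σ = (3, 4, 1, 2): 16 + 12 + 0 + 26 = 54
σ = (3, 4, 2, 1): 16 + 12 + 30 + 24 = 82
σ = (4, 1, 2, 3): 2 + 4 + 30 + 9 = 45
σ = (4, 1, 3, 2): 2 + 4 + 14 + 26 = 46
σ = (4, 2, 1, 3): 2 + (-9) + 0 + 9 = 2
σ = (4, 2, 3, 1): 2 + (-9) + 14 + 24 = 31
σ = (4, 3, 1, 2): 2 + 15 + 0 + 26 = 43
σ = (4, 3, 2, 1): 2 + 15 + 30 + 24 = 71
Optimal value attained by: σ = (4, 2, 1, 3).
Answer: det⊕(T) = 2; verdict: NONSINGULAR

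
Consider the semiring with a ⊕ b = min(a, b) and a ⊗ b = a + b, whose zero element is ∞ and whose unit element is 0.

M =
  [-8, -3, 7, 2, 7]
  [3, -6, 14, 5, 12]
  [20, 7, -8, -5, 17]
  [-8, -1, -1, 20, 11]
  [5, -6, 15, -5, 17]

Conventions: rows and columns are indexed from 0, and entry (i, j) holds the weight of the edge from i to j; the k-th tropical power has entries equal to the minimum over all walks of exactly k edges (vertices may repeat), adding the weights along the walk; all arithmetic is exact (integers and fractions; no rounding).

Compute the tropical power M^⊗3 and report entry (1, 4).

M^⊗2:
  [-16, -11, -1, -6, -1]
  [-5, -12, 4, -1, 6]
  [-13, -6, -16, -13, 6]
  [-16, -11, -9, -6, -1]
  [-13, -12, -6, -1, 6]
M^⊗3:
  [-24, -19, -9, -14, -9]
  [-13, -18, -4, -7, 0]
  [-21, -16, -24, -21, -6]
  [-24, -19, -17, -14, -9]
  [-21, -18, -14, -11, -6]
Key observation: the optimum is the walk 1->1->1->4, with weight (-6) + (-6) + 12 = 0.
Optimal value attained by: walk 1->1->1->4.
Answer: (M^⊗3)[1][4] = 0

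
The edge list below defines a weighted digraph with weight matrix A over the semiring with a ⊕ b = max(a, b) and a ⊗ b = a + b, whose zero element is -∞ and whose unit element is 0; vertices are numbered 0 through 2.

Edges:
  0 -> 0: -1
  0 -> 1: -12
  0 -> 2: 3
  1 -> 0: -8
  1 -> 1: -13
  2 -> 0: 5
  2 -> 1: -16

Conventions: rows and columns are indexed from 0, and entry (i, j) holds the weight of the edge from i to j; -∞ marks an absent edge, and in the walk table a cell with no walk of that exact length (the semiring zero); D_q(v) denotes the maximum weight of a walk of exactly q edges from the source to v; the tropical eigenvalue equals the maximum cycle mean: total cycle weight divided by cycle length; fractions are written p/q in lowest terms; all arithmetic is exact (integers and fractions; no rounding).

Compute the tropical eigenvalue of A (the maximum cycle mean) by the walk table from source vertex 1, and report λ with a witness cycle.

q=0: [-∞, 0, -∞]
q=1: [-8, -13, -∞]
q=2: [-9, -20, -5]
q=3: [0, -21, -6]
Optimal cycle mean attained by: cycle 0->2->0, total 3 + 5, length 2.
Answer: λ = 4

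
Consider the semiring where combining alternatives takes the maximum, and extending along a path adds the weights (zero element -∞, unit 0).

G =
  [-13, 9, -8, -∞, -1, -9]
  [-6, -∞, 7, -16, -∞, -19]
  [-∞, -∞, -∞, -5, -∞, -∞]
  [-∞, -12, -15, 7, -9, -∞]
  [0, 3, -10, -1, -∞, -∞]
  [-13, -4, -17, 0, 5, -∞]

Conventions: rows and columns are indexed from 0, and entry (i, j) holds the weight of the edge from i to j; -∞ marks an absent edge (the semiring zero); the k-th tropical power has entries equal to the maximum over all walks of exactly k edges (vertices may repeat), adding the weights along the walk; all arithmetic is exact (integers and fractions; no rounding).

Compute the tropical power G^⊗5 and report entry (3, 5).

G^⊗2:
  [3, 2, 16, -2, -4, -10]
  [-19, 3, -14, 2, -7, -15]
  [-∞, -17, -20, 2, -14, -∞]
  [-9, -5, -5, 14, -2, -31]
  [-3, 9, 10, 6, -1, -9]
  [5, 8, 3, 7, -9, -22]
G^⊗3:
  [-4, 12, 9, 11, 2, -6]
  [-3, -4, 10, 9, -7, -16]
  [-14, -10, -10, 9, -7, -36]
  [-2, 2, 2, 21, 5, -18]
  [3, 6, 16, 13, -3, -10]
  [2, 14, 15, 14, 4, -4]
G^⊗4:
  [6, 5, 19, 18, 2, -7]
  [-7, 6, 3, 16, 0, -12]
  [-7, -3, -3, 16, 0, -23]
  [5, 9, 9, 28, 12, -11]
  [0, 12, 13, 20, 4, -6]
  [8, 11, 21, 21, 5, -5]
G^⊗5:
  [2, 15, 12, 25, 9, -3]
  [0, 4, 13, 23, 7, -13]
  [0, 4, 4, 23, 7, -16]
  [12, 16, 16, 35, 19, -4]
  [6, 9, 19, 27, 11, -7]
  [5, 17, 18, 28, 12, -1]
Key observation: the optimum is the walk 3->3->3->4->0->5, with weight 7 + 7 + (-9) + 0 + (-9) = -4.
Optimal value attained by: walk 3->3->3->4->0->5.
Answer: (G^⊗5)[3][5] = -4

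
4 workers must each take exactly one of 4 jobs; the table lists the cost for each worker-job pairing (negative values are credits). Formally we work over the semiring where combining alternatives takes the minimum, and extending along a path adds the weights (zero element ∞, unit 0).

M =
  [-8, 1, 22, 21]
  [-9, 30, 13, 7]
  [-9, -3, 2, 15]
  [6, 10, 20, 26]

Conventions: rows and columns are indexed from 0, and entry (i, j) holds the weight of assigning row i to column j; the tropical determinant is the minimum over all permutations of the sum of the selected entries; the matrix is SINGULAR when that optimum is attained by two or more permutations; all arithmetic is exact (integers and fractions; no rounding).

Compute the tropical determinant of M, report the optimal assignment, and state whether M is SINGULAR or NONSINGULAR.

σ = (0, 1, 2, 3): (-8) + 30 + 2 + 26 = 50
σ = (0, 1, 3, 2): (-8) + 30 + 15 + 20 = 57
σ = (0, 2, 1, 3): (-8) + 13 + (-3) + 26 = 28
σ = (0, 2, 3, 1): (-8) + 13 + 15 + 10 = 30
σ = (0, 3, 1, 2): (-8) + 7 + (-3) + 20 = 16
σ = (0, 3, 2, 1): (-8) + 7 + 2 + 10 = 11
σ = (1, 0, 2, 3): 1 + (-9) + 2 + 26 = 20
σ = (1, 0, 3, 2): 1 + (-9) + 15 + 20 = 27
σ = (1, 2, 0, 3): 1 + 13 + (-9) + 26 = 31
σ = (1, 2, 3, 0): 1 + 13 + 15 + 6 = 35
σ = (1, 3, 0, 2): 1 + 7 + (-9) + 20 = 19
σ = (1, 3, 2, 0): 1 + 7 + 2 + 6 = 16
σ = (2, 0, 1, 3): 22 + (-9) + (-3) + 26 = 36
σ = (2, 0, 3, 1): 22 + (-9) + 15 + 10 = 38
σ = (2, 1, 0, 3): 22 + 30 + (-9) + 26 = 69
σ = (2, 1, 3, 0): 22 + 30 + 15 + 6 = 73
σ = (2, 3, 0, 1): 22 + 7 + (-9) + 10 = 30
σ = (2, 3, 1, 0): 22 + 7 + (-3) + 6 = 32
σ = (3, 0, 1, 2): 21 + (-9) + (-3) + 20 = 29
σ = (3, 0, 2, 1): 21 + (-9) + 2 + 10 = 24
σ = (3, 1, 0, 2): 21 + 30 + (-9) + 20 = 62
σ = (3, 1, 2, 0): 21 + 30 + 2 + 6 = 59
σ = (3, 2, 0, 1): 21 + 13 + (-9) + 10 = 35
σ = (3, 2, 1, 0): 21 + 13 + (-3) + 6 = 37
Optimal value attained by: σ = (0, 3, 2, 1).
Answer: det⊕(M) = 11; verdict: NONSINGULAR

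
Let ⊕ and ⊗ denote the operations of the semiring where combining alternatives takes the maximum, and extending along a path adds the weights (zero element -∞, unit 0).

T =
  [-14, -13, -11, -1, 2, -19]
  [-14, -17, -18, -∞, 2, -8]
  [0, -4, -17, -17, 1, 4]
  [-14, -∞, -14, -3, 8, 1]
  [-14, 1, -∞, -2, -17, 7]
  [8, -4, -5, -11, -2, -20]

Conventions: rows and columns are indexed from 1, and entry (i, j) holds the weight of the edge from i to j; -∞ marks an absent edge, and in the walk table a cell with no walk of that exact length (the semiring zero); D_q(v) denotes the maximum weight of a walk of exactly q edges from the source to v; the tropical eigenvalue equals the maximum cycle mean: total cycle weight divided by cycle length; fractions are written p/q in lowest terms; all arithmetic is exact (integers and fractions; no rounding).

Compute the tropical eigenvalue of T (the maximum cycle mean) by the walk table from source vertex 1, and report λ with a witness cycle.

q=0: [0, -∞, -∞, -∞, -∞, -∞]
q=1: [-14, -13, -11, -1, 2, -19]
q=2: [-11, 3, -15, 0, 7, 9]
q=3: [17, 8, 4, 5, 8, 14]
q=4: [22, 10, 9, 16, 19, 15]
q=5: [23, 20, 11, 21, 24, 26]
q=6: [34, 25, 21, 22, 29, 31]
Optimal cycle mean attained by: cycle 1->5->6->1, total 2 + 7 + 8, length 3.
Answer: λ = 17/3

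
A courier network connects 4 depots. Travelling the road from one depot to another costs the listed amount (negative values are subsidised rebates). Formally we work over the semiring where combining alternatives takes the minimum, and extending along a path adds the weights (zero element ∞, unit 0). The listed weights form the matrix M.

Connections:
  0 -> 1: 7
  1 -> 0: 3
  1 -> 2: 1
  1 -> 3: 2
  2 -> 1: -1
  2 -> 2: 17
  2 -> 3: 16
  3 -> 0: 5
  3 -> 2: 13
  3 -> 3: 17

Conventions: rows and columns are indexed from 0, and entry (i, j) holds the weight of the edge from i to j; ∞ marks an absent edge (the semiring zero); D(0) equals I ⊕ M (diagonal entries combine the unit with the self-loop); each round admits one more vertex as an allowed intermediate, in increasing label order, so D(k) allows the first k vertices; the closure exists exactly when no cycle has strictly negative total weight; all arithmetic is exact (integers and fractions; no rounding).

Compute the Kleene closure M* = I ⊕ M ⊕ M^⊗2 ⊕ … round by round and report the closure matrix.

D(0):
  [0, 7, ∞, ∞]
  [3, 0, 1, 2]
  [∞, -1, 0, 16]
  [5, ∞, 13, 0]
D(1):
  [0, 7, ∞, ∞]
  [3, 0, 1, 2]
  [∞, -1, 0, 16]
  [5, 12, 13, 0]
D(2):
  [0, 7, 8, 9]
  [3, 0, 1, 2]
  [2, -1, 0, 1]
  [5, 12, 13, 0]
D(3):
  [0, 7, 8, 9]
  [3, 0, 1, 2]
  [2, -1, 0, 1]
  [5, 12, 13, 0]
D(4):
  [0, 7, 8, 9]
  [3, 0, 1, 2]
  [2, -1, 0, 1]
  [5, 12, 13, 0]
Answer: M* = [[0, 7, 8, 9], [3, 0, 1, 2], [2, -1, 0, 1], [5, 12, 13, 0]]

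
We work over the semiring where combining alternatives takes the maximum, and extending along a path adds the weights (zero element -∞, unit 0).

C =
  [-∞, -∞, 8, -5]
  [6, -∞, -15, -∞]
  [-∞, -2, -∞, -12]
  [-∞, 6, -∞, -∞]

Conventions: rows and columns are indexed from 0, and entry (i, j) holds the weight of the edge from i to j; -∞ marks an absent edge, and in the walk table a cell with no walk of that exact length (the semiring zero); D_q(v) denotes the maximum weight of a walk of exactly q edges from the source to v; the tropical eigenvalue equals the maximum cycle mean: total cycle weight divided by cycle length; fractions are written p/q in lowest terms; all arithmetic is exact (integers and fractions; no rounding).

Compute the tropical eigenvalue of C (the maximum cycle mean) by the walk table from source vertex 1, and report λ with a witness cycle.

q=0: [-∞, 0, -∞, -∞]
q=1: [6, -∞, -15, -∞]
q=2: [-∞, -17, 14, 1]
q=3: [-11, 12, -32, 2]
q=4: [18, 8, -3, -16]
Optimal cycle mean attained by: cycle 0->2->1->0, total 8 + (-2) + 6, length 3.
Answer: λ = 4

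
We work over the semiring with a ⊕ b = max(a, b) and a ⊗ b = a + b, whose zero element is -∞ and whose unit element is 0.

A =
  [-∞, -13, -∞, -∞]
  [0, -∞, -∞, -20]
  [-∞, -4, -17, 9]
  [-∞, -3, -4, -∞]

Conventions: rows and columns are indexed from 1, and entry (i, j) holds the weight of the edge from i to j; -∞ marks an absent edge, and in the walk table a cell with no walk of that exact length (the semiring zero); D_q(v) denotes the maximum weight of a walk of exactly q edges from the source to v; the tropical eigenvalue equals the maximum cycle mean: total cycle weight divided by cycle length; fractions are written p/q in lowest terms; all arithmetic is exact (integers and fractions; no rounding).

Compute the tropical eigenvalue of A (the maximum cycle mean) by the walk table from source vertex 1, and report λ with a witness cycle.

q=0: [0, -∞, -∞, -∞]
q=1: [-∞, -13, -∞, -∞]
q=2: [-13, -∞, -∞, -33]
q=3: [-∞, -26, -37, -∞]
q=4: [-26, -41, -54, -28]
Optimal cycle mean attained by: cycle 3->4->3, total 9 + (-4), length 2.
Answer: λ = 5/2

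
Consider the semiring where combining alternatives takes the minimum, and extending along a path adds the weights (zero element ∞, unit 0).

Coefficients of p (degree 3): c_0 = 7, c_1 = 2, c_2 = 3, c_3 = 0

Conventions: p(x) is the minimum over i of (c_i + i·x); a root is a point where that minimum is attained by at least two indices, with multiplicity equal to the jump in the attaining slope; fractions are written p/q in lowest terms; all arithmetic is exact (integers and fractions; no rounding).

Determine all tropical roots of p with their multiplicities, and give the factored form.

hull edge (i=0, c=7) to (i=1, c=2): slope -5, span 1
hull edge (i=1, c=2) to (i=3, c=0): slope -1, span 2
Factored form: p(x) = 0 ⊗ (x ⊕ 1) ⊗ (x ⊕ 1) ⊗ (x ⊕ 5)
Answer: roots = 1 (mult 2), 5 (mult 1)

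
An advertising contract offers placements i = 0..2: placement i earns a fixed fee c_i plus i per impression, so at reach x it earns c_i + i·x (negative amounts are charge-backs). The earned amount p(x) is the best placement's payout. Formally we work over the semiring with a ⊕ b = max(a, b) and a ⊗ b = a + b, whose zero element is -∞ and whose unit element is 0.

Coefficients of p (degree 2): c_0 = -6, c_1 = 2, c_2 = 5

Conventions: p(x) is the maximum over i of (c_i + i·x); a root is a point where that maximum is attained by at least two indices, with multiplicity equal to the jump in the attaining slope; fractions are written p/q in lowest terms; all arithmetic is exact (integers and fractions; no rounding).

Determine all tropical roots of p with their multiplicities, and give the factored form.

hull edge (i=0, c=-6) to (i=1, c=2): slope 8, span 1
hull edge (i=1, c=2) to (i=2, c=5): slope 3, span 1
Factored form: p(x) = 5 ⊗ (x ⊕ (-8)) ⊗ (x ⊕ (-3))
Answer: roots = -8 (mult 1), -3 (mult 1)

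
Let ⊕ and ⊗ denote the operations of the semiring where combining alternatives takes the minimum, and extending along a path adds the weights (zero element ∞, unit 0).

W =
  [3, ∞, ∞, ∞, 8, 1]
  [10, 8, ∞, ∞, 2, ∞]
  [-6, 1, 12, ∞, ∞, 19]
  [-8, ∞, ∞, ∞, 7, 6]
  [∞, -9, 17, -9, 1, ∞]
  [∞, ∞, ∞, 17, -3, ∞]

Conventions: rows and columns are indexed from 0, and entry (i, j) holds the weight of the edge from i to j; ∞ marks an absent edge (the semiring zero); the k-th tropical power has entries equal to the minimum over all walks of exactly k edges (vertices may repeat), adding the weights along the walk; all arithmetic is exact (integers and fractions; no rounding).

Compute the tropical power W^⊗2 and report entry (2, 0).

W^⊗2:
  [6, -1, 25, -1, -2, 4]
  [13, -7, 19, -7, 3, 11]
  [-3, 9, 24, 36, 2, -5]
  [-5, -2, 24, -2, 0, -7]
  [-17, -8, 18, -8, -7, -3]
  [9, -12, 14, -12, -2, 23]
Key observation: the optimum is the walk 2->0->0, with weight (-6) + 3 = -3.
Optimal value attained by: walk 2->0->0.
Answer: (W^⊗2)[2][0] = -3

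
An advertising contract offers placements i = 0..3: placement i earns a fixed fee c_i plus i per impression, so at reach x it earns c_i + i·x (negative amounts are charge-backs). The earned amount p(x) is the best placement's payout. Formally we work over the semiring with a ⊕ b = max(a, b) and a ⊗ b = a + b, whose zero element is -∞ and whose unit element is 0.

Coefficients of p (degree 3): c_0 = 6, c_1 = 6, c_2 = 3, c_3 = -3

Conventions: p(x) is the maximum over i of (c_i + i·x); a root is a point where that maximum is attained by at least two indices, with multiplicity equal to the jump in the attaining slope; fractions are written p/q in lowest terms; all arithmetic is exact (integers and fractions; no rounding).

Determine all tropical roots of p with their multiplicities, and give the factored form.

hull edge (i=0, c=6) to (i=1, c=6): slope 0, span 1
hull edge (i=1, c=6) to (i=2, c=3): slope -3, span 1
hull edge (i=2, c=3) to (i=3, c=-3): slope -6, span 1
Factored form: p(x) = -3 ⊗ (x ⊕ 0) ⊗ (x ⊕ 3) ⊗ (x ⊕ 6)
Answer: roots = 0 (mult 1), 3 (mult 1), 6 (mult 1)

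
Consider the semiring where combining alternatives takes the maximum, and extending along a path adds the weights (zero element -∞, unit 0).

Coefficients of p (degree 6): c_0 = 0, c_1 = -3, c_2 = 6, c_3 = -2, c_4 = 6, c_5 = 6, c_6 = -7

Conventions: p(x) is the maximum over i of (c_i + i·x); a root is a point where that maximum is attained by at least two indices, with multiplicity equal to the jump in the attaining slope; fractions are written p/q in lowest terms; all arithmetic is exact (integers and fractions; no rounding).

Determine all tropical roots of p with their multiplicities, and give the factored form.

hull edge (i=0, c=0) to (i=2, c=6): slope 3, span 2
hull edge (i=2, c=6) to (i=5, c=6): slope 0, span 3
hull edge (i=5, c=6) to (i=6, c=-7): slope -13, span 1
Factored form: p(x) = -7 ⊗ (x ⊕ (-3)) ⊗ (x ⊕ (-3)) ⊗ (x ⊕ 0) ⊗ (x ⊕ 0) ⊗ (x ⊕ 0) ⊗ (x ⊕ 13)
Answer: roots = -3 (mult 2), 0 (mult 3), 13 (mult 1)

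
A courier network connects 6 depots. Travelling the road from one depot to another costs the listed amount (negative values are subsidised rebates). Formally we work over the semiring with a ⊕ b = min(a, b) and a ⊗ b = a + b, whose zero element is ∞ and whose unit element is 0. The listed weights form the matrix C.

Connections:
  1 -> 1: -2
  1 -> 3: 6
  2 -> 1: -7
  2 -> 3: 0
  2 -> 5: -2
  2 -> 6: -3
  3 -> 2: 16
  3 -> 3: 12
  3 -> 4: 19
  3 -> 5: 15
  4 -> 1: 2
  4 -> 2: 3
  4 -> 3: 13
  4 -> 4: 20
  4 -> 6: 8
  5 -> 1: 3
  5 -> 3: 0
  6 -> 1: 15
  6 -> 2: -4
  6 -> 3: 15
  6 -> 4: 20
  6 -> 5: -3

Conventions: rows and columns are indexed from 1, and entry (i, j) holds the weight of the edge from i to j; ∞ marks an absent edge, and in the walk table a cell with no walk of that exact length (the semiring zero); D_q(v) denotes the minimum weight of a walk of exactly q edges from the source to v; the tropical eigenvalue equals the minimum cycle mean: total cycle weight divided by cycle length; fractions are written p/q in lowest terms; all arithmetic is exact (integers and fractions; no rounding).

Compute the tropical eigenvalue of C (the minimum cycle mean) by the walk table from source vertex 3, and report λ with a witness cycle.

q=0: [∞, ∞, 0, ∞, ∞, ∞]
q=1: [∞, 16, 12, 19, 15, ∞]
q=2: [9, 22, 15, 31, 14, 13]
q=3: [7, 9, 14, 33, 10, 19]
q=4: [2, 15, 9, 33, 7, 6]
q=5: [0, 2, 7, 26, 3, 12]
q=6: [-5, 8, 2, 26, 0, -1]
Optimal cycle mean attained by: cycle 2->6->2, total (-3) + (-4), length 2.
Answer: λ = -7/2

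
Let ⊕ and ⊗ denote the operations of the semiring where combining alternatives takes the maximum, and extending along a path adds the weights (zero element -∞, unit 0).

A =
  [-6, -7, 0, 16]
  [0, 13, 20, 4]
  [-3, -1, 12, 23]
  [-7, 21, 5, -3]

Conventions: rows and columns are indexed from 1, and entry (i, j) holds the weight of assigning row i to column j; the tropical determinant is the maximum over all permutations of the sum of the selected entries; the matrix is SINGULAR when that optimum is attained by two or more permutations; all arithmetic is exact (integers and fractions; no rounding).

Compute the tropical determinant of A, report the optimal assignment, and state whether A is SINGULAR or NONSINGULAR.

σ = (1, 2, 3, 4): (-6) + 13 + 12 + (-3) = 16
σ = (1, 2, 4, 3): (-6) + 13 + 23 + 5 = 35
σ = (1, 3, 2, 4): (-6) + 20 + (-1) + (-3) = 10
σ = (1, 3, 4, 2): (-6) + 20 + 23 + 21 = 58
σ = (1, 4, 2, 3): (-6) + 4 + (-1) + 5 = 2
σ = (1, 4, 3, 2): (-6) + 4 + 12 + 21 = 31
σ = (2, 1, 3, 4): (-7) + 0 + 12 + (-3) = 2
σ = (2, 1, 4, 3): (-7) + 0 + 23 + 5 = 21
σ = (2, 3, 1, 4): (-7) + 20 + (-3) + (-3) = 7
σ = (2, 3, 4, 1): (-7) + 20 + 23 + (-7) = 29
σ = (2, 4, 1, 3): (-7) + 4 + (-3) + 5 = -1
σ = (2, 4, 3, 1): (-7) + 4 + 12 + (-7) = 2
σ = (3, 1, 2, 4): 0 + 0 + (-1) + (-3) = -4
σ = (3, 1, 4, 2): 0 + 0 + 23 + 21 = 44
σ = (3, 2, 1, 4): 0 + 13 + (-3) + (-3) = 7
σ = (3, 2, 4, 1): 0 + 13 + 23 + (-7) = 29
σ = (3, 4, 1, 2): 0 + 4 + (-3) + 21 = 22
σ = (3, 4, 2, 1): 0 + 4 + (-1) + (-7) = -4
σ = (4, 1, 2, 3): 16 + 0 + (-1) + 5 = 20
σ = (4, 1, 3, 2): 16 + 0 + 12 + 21 = 49
σ = (4, 2, 1, 3): 16 + 13 + (-3) + 5 = 31
σ = (4, 2, 3, 1): 16 + 13 + 12 + (-7) = 34
σ = (4, 3, 1, 2): 16 + 20 + (-3) + 21 = 54
σ = (4, 3, 2, 1): 16 + 20 + (-1) + (-7) = 28
Optimal value attained by: σ = (1, 3, 4, 2).
Answer: det⊕(A) = 58; verdict: NONSINGULAR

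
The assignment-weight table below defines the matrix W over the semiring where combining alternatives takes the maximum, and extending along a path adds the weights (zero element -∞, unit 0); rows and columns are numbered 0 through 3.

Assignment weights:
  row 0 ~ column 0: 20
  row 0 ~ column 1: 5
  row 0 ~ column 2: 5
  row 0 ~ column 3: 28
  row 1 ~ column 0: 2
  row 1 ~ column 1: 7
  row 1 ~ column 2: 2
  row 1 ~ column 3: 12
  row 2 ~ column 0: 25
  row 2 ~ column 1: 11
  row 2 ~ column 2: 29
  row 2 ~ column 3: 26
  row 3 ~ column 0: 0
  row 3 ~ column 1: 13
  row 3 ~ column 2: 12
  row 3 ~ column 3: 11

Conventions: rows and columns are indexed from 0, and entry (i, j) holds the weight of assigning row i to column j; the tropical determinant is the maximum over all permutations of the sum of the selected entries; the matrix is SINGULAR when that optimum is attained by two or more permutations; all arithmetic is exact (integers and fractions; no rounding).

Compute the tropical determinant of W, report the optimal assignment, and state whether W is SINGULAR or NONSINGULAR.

σ = (0, 1, 2, 3): 20 + 7 + 29 + 11 = 67
σ = (0, 1, 3, 2): 20 + 7 + 26 + 12 = 65
σ = (0, 2, 1, 3): 20 + 2 + 11 + 11 = 44
σ = (0, 2, 3, 1): 20 + 2 + 26 + 13 = 61
σ = (0, 3, 1, 2): 20 + 12 + 11 + 12 = 55
σ = (0, 3, 2, 1): 20 + 12 + 29 + 13 = 74
σ = (1, 0, 2, 3): 5 + 2 + 29 + 11 = 47
σ = (1, 0, 3, 2): 5 + 2 + 26 + 12 = 45
σ = (1, 2, 0, 3): 5 + 2 + 25 + 11 = 43
σ = (1, 2, 3, 0): 5 + 2 + 26 + 0 = 33
σ = (1, 3, 0, 2): 5 + 12 + 25 + 12 = 54
σ = (1, 3, 2, 0): 5 + 12 + 29 + 0 = 46
σ = (2, 0, 1, 3): 5 + 2 + 11 + 11 = 29
σ = (2, 0, 3, 1): 5 + 2 + 26 + 13 = 46
σ = (2, 1, 0, 3): 5 + 7 + 25 + 11 = 48
σ = (2, 1, 3, 0): 5 + 7 + 26 + 0 = 38
σ = (2, 3, 0, 1): 5 + 12 + 25 + 13 = 55
σ = (2, 3, 1, 0): 5 + 12 + 11 + 0 = 28
σ = (3, 0, 1, 2): 28 + 2 + 11 + 12 = 53
σ = (3, 0, 2, 1): 28 + 2 + 29 + 13 = 72
σ = (3, 1, 0, 2): 28 + 7 + 25 + 12 = 72
σ = (3, 1, 2, 0): 28 + 7 + 29 + 0 = 64
σ = (3, 2, 0, 1): 28 + 2 + 25 + 13 = 68
σ = (3, 2, 1, 0): 28 + 2 + 11 + 0 = 41
Optimal value attained by: σ = (0, 3, 2, 1).
Answer: det⊕(W) = 74; verdict: NONSINGULAR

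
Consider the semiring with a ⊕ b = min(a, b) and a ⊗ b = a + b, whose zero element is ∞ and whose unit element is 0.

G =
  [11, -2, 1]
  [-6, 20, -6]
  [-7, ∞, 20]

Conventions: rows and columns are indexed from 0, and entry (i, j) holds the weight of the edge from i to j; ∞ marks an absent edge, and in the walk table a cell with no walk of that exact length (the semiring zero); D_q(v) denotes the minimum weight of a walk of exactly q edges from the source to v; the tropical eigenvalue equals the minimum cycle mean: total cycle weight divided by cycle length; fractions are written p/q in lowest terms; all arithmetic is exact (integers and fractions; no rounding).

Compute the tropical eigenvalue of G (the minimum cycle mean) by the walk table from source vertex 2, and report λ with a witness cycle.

q=0: [∞, ∞, 0]
q=1: [-7, ∞, 20]
q=2: [4, -9, -6]
q=3: [-15, 2, -15]
Optimal cycle mean attained by: cycle 0->1->2->0, total (-2) + (-6) + (-7), length 3.
Answer: λ = -5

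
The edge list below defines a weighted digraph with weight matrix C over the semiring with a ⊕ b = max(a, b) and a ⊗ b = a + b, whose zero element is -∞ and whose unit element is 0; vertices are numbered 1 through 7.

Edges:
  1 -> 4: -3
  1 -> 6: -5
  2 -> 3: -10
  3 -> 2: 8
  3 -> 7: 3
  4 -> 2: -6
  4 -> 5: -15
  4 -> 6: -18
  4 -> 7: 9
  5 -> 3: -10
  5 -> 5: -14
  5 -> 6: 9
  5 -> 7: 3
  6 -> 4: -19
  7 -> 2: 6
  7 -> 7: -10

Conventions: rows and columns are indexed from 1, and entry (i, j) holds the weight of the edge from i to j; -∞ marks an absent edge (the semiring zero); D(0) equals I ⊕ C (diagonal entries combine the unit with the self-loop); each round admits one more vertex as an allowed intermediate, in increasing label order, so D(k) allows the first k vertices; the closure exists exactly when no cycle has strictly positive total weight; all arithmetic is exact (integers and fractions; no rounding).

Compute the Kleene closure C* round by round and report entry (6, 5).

D(0):
  [0, -∞, -∞, -3, -∞, -5, -∞]
  [-∞, 0, -10, -∞, -∞, -∞, -∞]
  [-∞, 8, 0, -∞, -∞, -∞, 3]
  [-∞, -6, -∞, 0, -15, -18, 9]
  [-∞, -∞, -10, -∞, 0, 9, 3]
  [-∞, -∞, -∞, -19, -∞, 0, -∞]
  [-∞, 6, -∞, -∞, -∞, -∞, 0]
D(1):
  [0, -∞, -∞, -3, -∞, -5, -∞]
  [-∞, 0, -10, -∞, -∞, -∞, -∞]
  [-∞, 8, 0, -∞, -∞, -∞, 3]
  [-∞, -6, -∞, 0, -15, -18, 9]
  [-∞, -∞, -10, -∞, 0, 9, 3]
  [-∞, -∞, -∞, -19, -∞, 0, -∞]
  [-∞, 6, -∞, -∞, -∞, -∞, 0]
D(2):
  [0, -∞, -∞, -3, -∞, -5, -∞]
  [-∞, 0, -10, -∞, -∞, -∞, -∞]
  [-∞, 8, 0, -∞, -∞, -∞, 3]
  [-∞, -6, -16, 0, -15, -18, 9]
  [-∞, -∞, -10, -∞, 0, 9, 3]
  [-∞, -∞, -∞, -19, -∞, 0, -∞]
  [-∞, 6, -4, -∞, -∞, -∞, 0]
D(3):
  [0, -∞, -∞, -3, -∞, -5, -∞]
  [-∞, 0, -10, -∞, -∞, -∞, -7]
  [-∞, 8, 0, -∞, -∞, -∞, 3]
  [-∞, -6, -16, 0, -15, -18, 9]
  [-∞, -2, -10, -∞, 0, 9, 3]
  [-∞, -∞, -∞, -19, -∞, 0, -∞]
  [-∞, 6, -4, -∞, -∞, -∞, 0]
D(4):
  [0, -9, -19, -3, -18, -5, 6]
  [-∞, 0, -10, -∞, -∞, -∞, -7]
  [-∞, 8, 0, -∞, -∞, -∞, 3]
  [-∞, -6, -16, 0, -15, -18, 9]
  [-∞, -2, -10, -∞, 0, 9, 3]
  [-∞, -25, -35, -19, -34, 0, -10]
  [-∞, 6, -4, -∞, -∞, -∞, 0]
D(5):
  [0, -9, -19, -3, -18, -5, 6]
  [-∞, 0, -10, -∞, -∞, -∞, -7]
  [-∞, 8, 0, -∞, -∞, -∞, 3]
  [-∞, -6, -16, 0, -15, -6, 9]
  [-∞, -2, -10, -∞, 0, 9, 3]
  [-∞, -25, -35, -19, -34, 0, -10]
  [-∞, 6, -4, -∞, -∞, -∞, 0]
D(6):
  [0, -9, -19, -3, -18, -5, 6]
  [-∞, 0, -10, -∞, -∞, -∞, -7]
  [-∞, 8, 0, -∞, -∞, -∞, 3]
  [-∞, -6, -16, 0, -15, -6, 9]
  [-∞, -2, -10, -10, 0, 9, 3]
  [-∞, -25, -35, -19, -34, 0, -10]
  [-∞, 6, -4, -∞, -∞, -∞, 0]
D(7):
  [0, 12, 2, -3, -18, -5, 6]
  [-∞, 0, -10, -∞, -∞, -∞, -7]
  [-∞, 9, 0, -∞, -∞, -∞, 3]
  [-∞, 15, 5, 0, -15, -6, 9]
  [-∞, 9, -1, -10, 0, 9, 3]
  [-∞, -4, -14, -19, -34, 0, -10]
  [-∞, 6, -4, -∞, -∞, -∞, 0]
Answer: C*[6][5] = -34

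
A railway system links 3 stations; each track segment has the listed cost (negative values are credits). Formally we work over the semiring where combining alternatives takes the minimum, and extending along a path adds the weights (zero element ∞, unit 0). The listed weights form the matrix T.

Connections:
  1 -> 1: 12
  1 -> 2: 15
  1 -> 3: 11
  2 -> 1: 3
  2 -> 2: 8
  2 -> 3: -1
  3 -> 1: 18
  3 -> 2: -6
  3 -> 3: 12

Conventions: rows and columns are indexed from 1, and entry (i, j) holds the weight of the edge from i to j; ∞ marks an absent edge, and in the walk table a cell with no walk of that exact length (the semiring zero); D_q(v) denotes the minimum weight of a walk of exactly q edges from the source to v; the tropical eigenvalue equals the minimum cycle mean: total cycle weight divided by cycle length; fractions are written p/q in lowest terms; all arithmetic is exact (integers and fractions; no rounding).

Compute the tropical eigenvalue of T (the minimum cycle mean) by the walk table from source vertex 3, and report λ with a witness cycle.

q=0: [∞, ∞, 0]
q=1: [18, -6, 12]
q=2: [-3, 2, -7]
q=3: [5, -13, 1]
Optimal cycle mean attained by: cycle 2->3->2, total (-1) + (-6), length 2.
Answer: λ = -7/2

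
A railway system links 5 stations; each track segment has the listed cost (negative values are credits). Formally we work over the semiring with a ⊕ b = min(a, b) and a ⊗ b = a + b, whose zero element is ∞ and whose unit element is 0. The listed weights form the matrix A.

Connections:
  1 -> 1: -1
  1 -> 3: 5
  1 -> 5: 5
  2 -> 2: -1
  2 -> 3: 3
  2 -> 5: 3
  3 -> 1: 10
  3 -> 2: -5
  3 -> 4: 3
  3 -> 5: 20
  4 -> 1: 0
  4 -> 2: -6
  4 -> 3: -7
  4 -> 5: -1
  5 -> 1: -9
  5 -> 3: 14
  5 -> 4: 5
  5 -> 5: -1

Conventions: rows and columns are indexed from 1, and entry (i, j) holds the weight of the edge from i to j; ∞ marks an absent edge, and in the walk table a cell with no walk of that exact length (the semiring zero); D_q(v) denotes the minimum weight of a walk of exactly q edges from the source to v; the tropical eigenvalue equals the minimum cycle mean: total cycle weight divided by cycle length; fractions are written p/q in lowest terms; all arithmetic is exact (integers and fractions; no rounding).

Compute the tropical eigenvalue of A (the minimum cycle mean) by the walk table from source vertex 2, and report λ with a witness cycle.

q=0: [∞, 0, ∞, ∞, ∞]
q=1: [∞, -1, 3, ∞, 3]
q=2: [-6, -2, 2, 6, 2]
q=3: [-7, -3, -1, 5, -1]
q=4: [-10, -6, -2, 2, -2]
q=5: [-11, -7, -5, 1, -5]
Optimal cycle mean attained by: cycle 1->5->1, total 5 + (-9), length 2.
Answer: λ = -2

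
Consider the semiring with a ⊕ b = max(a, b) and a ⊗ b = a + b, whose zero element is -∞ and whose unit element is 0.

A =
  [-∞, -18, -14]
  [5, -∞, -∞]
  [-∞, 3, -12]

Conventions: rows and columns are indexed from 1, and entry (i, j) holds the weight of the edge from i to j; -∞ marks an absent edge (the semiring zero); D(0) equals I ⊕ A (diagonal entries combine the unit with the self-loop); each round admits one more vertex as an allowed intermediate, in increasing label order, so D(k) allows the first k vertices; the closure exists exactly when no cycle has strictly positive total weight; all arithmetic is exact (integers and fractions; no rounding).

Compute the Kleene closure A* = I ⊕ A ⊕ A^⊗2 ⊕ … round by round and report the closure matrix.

D(0):
  [0, -18, -14]
  [5, 0, -∞]
  [-∞, 3, 0]
D(1):
  [0, -18, -14]
  [5, 0, -9]
  [-∞, 3, 0]
D(2):
  [0, -18, -14]
  [5, 0, -9]
  [8, 3, 0]
D(3):
  [0, -11, -14]
  [5, 0, -9]
  [8, 3, 0]
Answer: A* = [[0, -11, -14], [5, 0, -9], [8, 3, 0]]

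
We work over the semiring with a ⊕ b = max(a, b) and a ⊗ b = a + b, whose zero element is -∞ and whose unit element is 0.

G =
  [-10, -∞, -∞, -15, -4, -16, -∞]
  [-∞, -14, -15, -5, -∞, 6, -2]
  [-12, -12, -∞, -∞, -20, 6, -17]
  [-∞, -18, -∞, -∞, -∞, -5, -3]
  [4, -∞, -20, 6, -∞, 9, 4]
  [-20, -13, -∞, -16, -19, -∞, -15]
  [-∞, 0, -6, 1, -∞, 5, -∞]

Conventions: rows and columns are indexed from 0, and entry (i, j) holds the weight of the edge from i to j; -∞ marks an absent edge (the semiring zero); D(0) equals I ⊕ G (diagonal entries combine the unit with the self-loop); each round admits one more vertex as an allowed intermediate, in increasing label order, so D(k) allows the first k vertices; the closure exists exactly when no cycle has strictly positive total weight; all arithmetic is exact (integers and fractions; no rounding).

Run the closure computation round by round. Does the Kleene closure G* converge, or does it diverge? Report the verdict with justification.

D(0):
  [0, -∞, -∞, -15, -4, -16, -∞]
  [-∞, 0, -15, -5, -∞, 6, -2]
  [-12, -12, 0, -∞, -20, 6, -17]
  [-∞, -18, -∞, 0, -∞, -5, -3]
  [4, -∞, -20, 6, 0, 9, 4]
  [-20, -13, -∞, -16, -19, 0, -15]
  [-∞, 0, -6, 1, -∞, 5, 0]
D(1):
  [0, -∞, -∞, -15, -4, -16, -∞]
  [-∞, 0, -15, -5, -∞, 6, -2]
  [-12, -12, 0, -27, -16, 6, -17]
  [-∞, -18, -∞, 0, -∞, -5, -3]
  [4, -∞, -20, 6, 0, 9, 4]
  [-20, -13, -∞, -16, -19, 0, -15]
  [-∞, 0, -6, 1, -∞, 5, 0]
D(2):
  [0, -∞, -∞, -15, -4, -16, -∞]
  [-∞, 0, -15, -5, -∞, 6, -2]
  [-12, -12, 0, -17, -16, 6, -14]
  [-∞, -18, -33, 0, -∞, -5, -3]
  [4, -∞, -20, 6, 0, 9, 4]
  [-20, -13, -28, -16, -19, 0, -15]
  [-∞, 0, -6, 1, -∞, 6, 0]
D(3):
  [0, -∞, -∞, -15, -4, -16, -∞]
  [-27, 0, -15, -5, -31, 6, -2]
  [-12, -12, 0, -17, -16, 6, -14]
  [-45, -18, -33, 0, -49, -5, -3]
  [4, -32, -20, 6, 0, 9, 4]
  [-20, -13, -28, -16, -19, 0, -15]
  [-18, 0, -6, 1, -22, 6, 0]
D(4):
  [0, -33, -48, -15, -4, -16, -18]
  [-27, 0, -15, -5, -31, 6, -2]
  [-12, -12, 0, -17, -16, 6, -14]
  [-45, -18, -33, 0, -49, -5, -3]
  [4, -12, -20, 6, 0, 9, 4]
  [-20, -13, -28, -16, -19, 0, -15]
  [-18, 0, -6, 1, -22, 6, 0]
D(5):
  [0, -16, -24, 2, -4, 5, 0]
  [-27, 0, -15, -5, -31, 6, -2]
  [-12, -12, 0, -10, -16, 6, -12]
  [-45, -18, -33, 0, -49, -5, -3]
  [4, -12, -20, 6, 0, 9, 4]
  [-15, -13, -28, -13, -19, 0, -15]
  [-18, 0, -6, 1, -22, 6, 0]
D(6):
  [0, -8, -23, 2, -4, 5, 0]
  [-9, 0, -15, -5, -13, 6, -2]
  [-9, -7, 0, -7, -13, 6, -9]
  [-20, -18, -33, 0, -24, -5, -3]
  [4, -4, -19, 6, 0, 9, 4]
  [-15, -13, -28, -13, -19, 0, -15]
  [-9, 0, -6, 1, -13, 6, 0]
D(7):
  [0, 0, -6, 2, -4, 6, 0]
  [-9, 0, -8, -1, -13, 6, -2]
  [-9, -7, 0, -7, -13, 6, -9]
  [-12, -3, -9, 0, -16, 3, -3]
  [4, 4, -2, 6, 0, 10, 4]
  [-15, -13, -21, -13, -19, 0, -15]
  [-9, 0, -6, 1, -13, 6, 0]
Key observation: every diagonal entry stays at the unit through all rounds, so no improving cycle exists.
Answer: CONVERGES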